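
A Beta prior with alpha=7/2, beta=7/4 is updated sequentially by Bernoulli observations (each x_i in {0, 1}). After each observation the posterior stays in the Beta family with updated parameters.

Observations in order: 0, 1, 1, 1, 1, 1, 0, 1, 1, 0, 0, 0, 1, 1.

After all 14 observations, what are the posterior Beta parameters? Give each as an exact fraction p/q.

obs 1: x=0 → posterior Beta(7/2, 11/4)
obs 2: x=1 → posterior Beta(9/2, 11/4)
obs 3: x=1 → posterior Beta(11/2, 11/4)
obs 4: x=1 → posterior Beta(13/2, 11/4)
obs 5: x=1 → posterior Beta(15/2, 11/4)
obs 6: x=1 → posterior Beta(17/2, 11/4)
obs 7: x=0 → posterior Beta(17/2, 15/4)
obs 8: x=1 → posterior Beta(19/2, 15/4)
obs 9: x=1 → posterior Beta(21/2, 15/4)
obs 10: x=0 → posterior Beta(21/2, 19/4)
obs 11: x=0 → posterior Beta(21/2, 23/4)
obs 12: x=0 → posterior Beta(21/2, 27/4)
obs 13: x=1 → posterior Beta(23/2, 27/4)
obs 14: x=1 → posterior Beta(25/2, 27/4)

alpha=25/2, beta=27/4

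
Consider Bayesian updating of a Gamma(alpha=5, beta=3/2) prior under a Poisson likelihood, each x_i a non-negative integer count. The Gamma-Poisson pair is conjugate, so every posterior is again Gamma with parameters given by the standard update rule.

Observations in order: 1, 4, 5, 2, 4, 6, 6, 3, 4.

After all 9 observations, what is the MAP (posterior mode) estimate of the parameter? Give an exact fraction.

26/7

obs 1: x=1 → posterior Gamma(6, 5/2)
obs 2: x=4 → posterior Gamma(10, 7/2)
obs 3: x=5 → posterior Gamma(15, 9/2)
obs 4: x=2 → posterior Gamma(17, 11/2)
obs 5: x=4 → posterior Gamma(21, 13/2)
obs 6: x=6 → posterior Gamma(27, 15/2)
obs 7: x=6 → posterior Gamma(33, 17/2)
obs 8: x=3 → posterior Gamma(36, 19/2)
obs 9: x=4 → posterior Gamma(40, 21/2)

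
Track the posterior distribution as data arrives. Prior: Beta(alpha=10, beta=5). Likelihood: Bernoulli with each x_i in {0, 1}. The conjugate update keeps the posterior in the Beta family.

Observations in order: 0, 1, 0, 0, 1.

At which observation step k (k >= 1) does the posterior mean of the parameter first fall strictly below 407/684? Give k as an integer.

obs 1: x=0 → posterior Beta(10, 6)
obs 2: x=1 → posterior Beta(11, 6)
obs 3: x=0 → posterior Beta(11, 7)
obs 4: x=0 → posterior Beta(11, 8)
obs 5: x=1 → posterior Beta(12, 8)

k = 4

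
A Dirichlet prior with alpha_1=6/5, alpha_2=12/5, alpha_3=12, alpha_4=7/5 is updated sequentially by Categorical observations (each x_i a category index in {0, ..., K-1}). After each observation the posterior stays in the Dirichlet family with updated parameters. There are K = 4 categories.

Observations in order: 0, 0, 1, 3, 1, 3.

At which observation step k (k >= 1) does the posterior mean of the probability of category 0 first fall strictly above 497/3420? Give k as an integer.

k = 2

obs 1: x=0 → posterior Dirichlet(11/5, 12/5, 12, 7/5)
obs 2: x=0 → posterior Dirichlet(16/5, 12/5, 12, 7/5)
obs 3: x=1 → posterior Dirichlet(16/5, 17/5, 12, 7/5)
obs 4: x=3 → posterior Dirichlet(16/5, 17/5, 12, 12/5)
obs 5: x=1 → posterior Dirichlet(16/5, 22/5, 12, 12/5)
obs 6: x=3 → posterior Dirichlet(16/5, 22/5, 12, 17/5)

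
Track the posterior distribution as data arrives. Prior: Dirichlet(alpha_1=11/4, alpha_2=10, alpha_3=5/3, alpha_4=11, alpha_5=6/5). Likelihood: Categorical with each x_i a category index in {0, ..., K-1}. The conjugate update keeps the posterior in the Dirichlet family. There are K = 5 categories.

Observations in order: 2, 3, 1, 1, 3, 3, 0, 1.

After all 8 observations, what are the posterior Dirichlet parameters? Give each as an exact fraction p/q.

alpha_1=15/4, alpha_2=13, alpha_3=8/3, alpha_4=14, alpha_5=6/5

obs 1: x=2 → posterior Dirichlet(11/4, 10, 8/3, 11, 6/5)
obs 2: x=3 → posterior Dirichlet(11/4, 10, 8/3, 12, 6/5)
obs 3: x=1 → posterior Dirichlet(11/4, 11, 8/3, 12, 6/5)
obs 4: x=1 → posterior Dirichlet(11/4, 12, 8/3, 12, 6/5)
obs 5: x=3 → posterior Dirichlet(11/4, 12, 8/3, 13, 6/5)
obs 6: x=3 → posterior Dirichlet(11/4, 12, 8/3, 14, 6/5)
obs 7: x=0 → posterior Dirichlet(15/4, 12, 8/3, 14, 6/5)
obs 8: x=1 → posterior Dirichlet(15/4, 13, 8/3, 14, 6/5)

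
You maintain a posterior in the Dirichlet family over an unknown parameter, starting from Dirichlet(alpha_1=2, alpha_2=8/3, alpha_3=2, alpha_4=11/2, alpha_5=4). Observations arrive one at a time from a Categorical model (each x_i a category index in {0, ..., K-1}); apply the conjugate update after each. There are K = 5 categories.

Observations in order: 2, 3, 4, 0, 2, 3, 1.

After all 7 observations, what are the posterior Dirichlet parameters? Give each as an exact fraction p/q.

alpha_1=3, alpha_2=11/3, alpha_3=4, alpha_4=15/2, alpha_5=5

obs 1: x=2 → posterior Dirichlet(2, 8/3, 3, 11/2, 4)
obs 2: x=3 → posterior Dirichlet(2, 8/3, 3, 13/2, 4)
obs 3: x=4 → posterior Dirichlet(2, 8/3, 3, 13/2, 5)
obs 4: x=0 → posterior Dirichlet(3, 8/3, 3, 13/2, 5)
obs 5: x=2 → posterior Dirichlet(3, 8/3, 4, 13/2, 5)
obs 6: x=3 → posterior Dirichlet(3, 8/3, 4, 15/2, 5)
obs 7: x=1 → posterior Dirichlet(3, 11/3, 4, 15/2, 5)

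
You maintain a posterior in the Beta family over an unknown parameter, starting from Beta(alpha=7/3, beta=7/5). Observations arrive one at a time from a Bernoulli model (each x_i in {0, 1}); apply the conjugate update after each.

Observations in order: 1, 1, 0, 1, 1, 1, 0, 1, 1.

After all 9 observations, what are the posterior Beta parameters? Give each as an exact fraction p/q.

alpha=28/3, beta=17/5

obs 1: x=1 → posterior Beta(10/3, 7/5)
obs 2: x=1 → posterior Beta(13/3, 7/5)
obs 3: x=0 → posterior Beta(13/3, 12/5)
obs 4: x=1 → posterior Beta(16/3, 12/5)
obs 5: x=1 → posterior Beta(19/3, 12/5)
obs 6: x=1 → posterior Beta(22/3, 12/5)
obs 7: x=0 → posterior Beta(22/3, 17/5)
obs 8: x=1 → posterior Beta(25/3, 17/5)
obs 9: x=1 → posterior Beta(28/3, 17/5)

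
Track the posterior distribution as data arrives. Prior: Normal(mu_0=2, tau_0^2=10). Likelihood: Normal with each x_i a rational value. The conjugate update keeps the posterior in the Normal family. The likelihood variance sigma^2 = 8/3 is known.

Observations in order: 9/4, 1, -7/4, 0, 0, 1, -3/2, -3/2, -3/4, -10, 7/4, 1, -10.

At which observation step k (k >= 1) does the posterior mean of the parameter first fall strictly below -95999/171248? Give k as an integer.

k = 10

obs 1: x=9/4 → posterior Normal(167/76, 40/19)
obs 2: x=1 → posterior Normal(227/136, 20/17)
obs 3: x=-7/4 → posterior Normal(61/98, 40/49)
obs 4: x=0 → posterior Normal(61/128, 5/8)
obs 5: x=0 → posterior Normal(61/158, 40/79)
obs 6: x=1 → posterior Normal(91/188, 20/47)
obs 7: x=-3/2 → posterior Normal(23/109, 40/109)
obs 8: x=-3/2 → posterior Normal(1/248, 10/31)
obs 9: x=-3/4 → posterior Normal(-43/556, 40/139)
obs 10: x=-10 → posterior Normal(-643/616, 20/77)
obs 11: x=7/4 → posterior Normal(-269/338, 40/169)
obs 12: x=1 → posterior Normal(-239/368, 5/23)
obs 13: x=-10 → posterior Normal(-539/398, 40/199)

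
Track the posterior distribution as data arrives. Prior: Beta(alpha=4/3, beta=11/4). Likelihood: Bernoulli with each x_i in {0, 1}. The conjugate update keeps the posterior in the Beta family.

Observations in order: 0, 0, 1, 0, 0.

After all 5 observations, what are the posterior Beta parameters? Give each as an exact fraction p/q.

alpha=7/3, beta=27/4

obs 1: x=0 → posterior Beta(4/3, 15/4)
obs 2: x=0 → posterior Beta(4/3, 19/4)
obs 3: x=1 → posterior Beta(7/3, 19/4)
obs 4: x=0 → posterior Beta(7/3, 23/4)
obs 5: x=0 → posterior Beta(7/3, 27/4)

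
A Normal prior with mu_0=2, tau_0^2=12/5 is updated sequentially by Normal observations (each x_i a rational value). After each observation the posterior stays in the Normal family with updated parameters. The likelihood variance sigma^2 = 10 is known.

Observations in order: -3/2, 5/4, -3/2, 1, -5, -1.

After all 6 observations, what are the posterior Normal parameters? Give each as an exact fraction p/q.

mu_0=19/122, tau_0^2=60/61

obs 1: x=-3/2 → posterior Normal(41/31, 60/31)
obs 2: x=5/4 → posterior Normal(97/74, 60/37)
obs 3: x=-3/2 → posterior Normal(79/86, 60/43)
obs 4: x=1 → posterior Normal(13/14, 60/49)
obs 5: x=-5 → posterior Normal(31/110, 12/11)
obs 6: x=-1 → posterior Normal(19/122, 60/61)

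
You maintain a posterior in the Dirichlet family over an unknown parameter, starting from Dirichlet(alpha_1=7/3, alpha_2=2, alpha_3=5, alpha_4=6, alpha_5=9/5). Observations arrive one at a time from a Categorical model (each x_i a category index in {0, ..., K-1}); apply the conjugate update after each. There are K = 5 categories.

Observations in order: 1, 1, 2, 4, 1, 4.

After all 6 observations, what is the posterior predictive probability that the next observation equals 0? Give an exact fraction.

obs 1: x=1 → posterior Dirichlet(7/3, 3, 5, 6, 9/5)
obs 2: x=1 → posterior Dirichlet(7/3, 4, 5, 6, 9/5)
obs 3: x=2 → posterior Dirichlet(7/3, 4, 6, 6, 9/5)
obs 4: x=4 → posterior Dirichlet(7/3, 4, 6, 6, 14/5)
obs 5: x=1 → posterior Dirichlet(7/3, 5, 6, 6, 14/5)
obs 6: x=4 → posterior Dirichlet(7/3, 5, 6, 6, 19/5)

35/347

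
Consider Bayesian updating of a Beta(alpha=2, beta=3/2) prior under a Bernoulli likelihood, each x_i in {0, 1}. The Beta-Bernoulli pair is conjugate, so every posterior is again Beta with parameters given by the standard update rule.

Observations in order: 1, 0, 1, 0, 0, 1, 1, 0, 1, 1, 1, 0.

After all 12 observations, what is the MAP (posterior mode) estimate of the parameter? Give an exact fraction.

16/27

obs 1: x=1 → posterior Beta(3, 3/2)
obs 2: x=0 → posterior Beta(3, 5/2)
obs 3: x=1 → posterior Beta(4, 5/2)
obs 4: x=0 → posterior Beta(4, 7/2)
obs 5: x=0 → posterior Beta(4, 9/2)
obs 6: x=1 → posterior Beta(5, 9/2)
obs 7: x=1 → posterior Beta(6, 9/2)
obs 8: x=0 → posterior Beta(6, 11/2)
obs 9: x=1 → posterior Beta(7, 11/2)
obs 10: x=1 → posterior Beta(8, 11/2)
obs 11: x=1 → posterior Beta(9, 11/2)
obs 12: x=0 → posterior Beta(9, 13/2)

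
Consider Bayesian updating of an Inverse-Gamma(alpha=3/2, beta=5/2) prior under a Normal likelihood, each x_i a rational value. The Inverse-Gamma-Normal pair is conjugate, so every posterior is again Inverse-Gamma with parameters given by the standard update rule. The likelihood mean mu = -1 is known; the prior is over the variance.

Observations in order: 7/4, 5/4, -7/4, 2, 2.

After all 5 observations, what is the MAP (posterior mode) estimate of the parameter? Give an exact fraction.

579/160

obs 1: x=7/4 → posterior Inverse-Gamma(2, 201/32)
obs 2: x=5/4 → posterior Inverse-Gamma(5/2, 141/16)
obs 3: x=-7/4 → posterior Inverse-Gamma(3, 291/32)
obs 4: x=2 → posterior Inverse-Gamma(7/2, 435/32)
obs 5: x=2 → posterior Inverse-Gamma(4, 579/32)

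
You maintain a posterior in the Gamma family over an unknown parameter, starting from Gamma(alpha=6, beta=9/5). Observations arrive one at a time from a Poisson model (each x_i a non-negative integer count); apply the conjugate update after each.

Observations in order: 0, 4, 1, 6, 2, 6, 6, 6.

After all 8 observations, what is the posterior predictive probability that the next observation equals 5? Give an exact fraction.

403447953447181993726791344517973980242982964746618563683461145260784375/2880765563744186843537527894536004723716407549075502863613941509005508608

obs 1: x=0 → posterior Gamma(6, 14/5)
obs 2: x=4 → posterior Gamma(10, 19/5)
obs 3: x=1 → posterior Gamma(11, 24/5)
obs 4: x=6 → posterior Gamma(17, 29/5)
obs 5: x=2 → posterior Gamma(19, 34/5)
obs 6: x=6 → posterior Gamma(25, 39/5)
obs 7: x=6 → posterior Gamma(31, 44/5)
obs 8: x=6 → posterior Gamma(37, 49/5)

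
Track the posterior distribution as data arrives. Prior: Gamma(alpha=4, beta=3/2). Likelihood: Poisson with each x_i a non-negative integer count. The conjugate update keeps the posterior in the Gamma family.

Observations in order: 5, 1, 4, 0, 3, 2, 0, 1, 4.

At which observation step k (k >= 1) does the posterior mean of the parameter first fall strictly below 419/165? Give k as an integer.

obs 1: x=5 → posterior Gamma(9, 5/2)
obs 2: x=1 → posterior Gamma(10, 7/2)
obs 3: x=4 → posterior Gamma(14, 9/2)
obs 4: x=0 → posterior Gamma(14, 11/2)
obs 5: x=3 → posterior Gamma(17, 13/2)
obs 6: x=2 → posterior Gamma(19, 15/2)
obs 7: x=0 → posterior Gamma(19, 17/2)
obs 8: x=1 → posterior Gamma(20, 19/2)
obs 9: x=4 → posterior Gamma(24, 21/2)

k = 6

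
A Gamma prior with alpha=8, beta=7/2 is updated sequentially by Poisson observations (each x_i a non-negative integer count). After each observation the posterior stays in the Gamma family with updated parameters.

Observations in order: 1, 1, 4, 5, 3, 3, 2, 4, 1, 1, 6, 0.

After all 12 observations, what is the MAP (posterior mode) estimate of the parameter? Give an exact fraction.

76/31

obs 1: x=1 → posterior Gamma(9, 9/2)
obs 2: x=1 → posterior Gamma(10, 11/2)
obs 3: x=4 → posterior Gamma(14, 13/2)
obs 4: x=5 → posterior Gamma(19, 15/2)
obs 5: x=3 → posterior Gamma(22, 17/2)
obs 6: x=3 → posterior Gamma(25, 19/2)
obs 7: x=2 → posterior Gamma(27, 21/2)
obs 8: x=4 → posterior Gamma(31, 23/2)
obs 9: x=1 → posterior Gamma(32, 25/2)
obs 10: x=1 → posterior Gamma(33, 27/2)
obs 11: x=6 → posterior Gamma(39, 29/2)
obs 12: x=0 → posterior Gamma(39, 31/2)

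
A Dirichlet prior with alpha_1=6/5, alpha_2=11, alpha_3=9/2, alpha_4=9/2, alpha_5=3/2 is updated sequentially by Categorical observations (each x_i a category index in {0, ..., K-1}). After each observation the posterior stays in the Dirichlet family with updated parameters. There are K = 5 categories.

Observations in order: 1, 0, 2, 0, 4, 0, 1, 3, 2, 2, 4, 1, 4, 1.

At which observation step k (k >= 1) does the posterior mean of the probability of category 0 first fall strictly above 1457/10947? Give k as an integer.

k = 6

obs 1: x=1 → posterior Dirichlet(6/5, 12, 9/2, 9/2, 3/2)
obs 2: x=0 → posterior Dirichlet(11/5, 12, 9/2, 9/2, 3/2)
obs 3: x=2 → posterior Dirichlet(11/5, 12, 11/2, 9/2, 3/2)
obs 4: x=0 → posterior Dirichlet(16/5, 12, 11/2, 9/2, 3/2)
obs 5: x=4 → posterior Dirichlet(16/5, 12, 11/2, 9/2, 5/2)
obs 6: x=0 → posterior Dirichlet(21/5, 12, 11/2, 9/2, 5/2)
obs 7: x=1 → posterior Dirichlet(21/5, 13, 11/2, 9/2, 5/2)
obs 8: x=3 → posterior Dirichlet(21/5, 13, 11/2, 11/2, 5/2)
obs 9: x=2 → posterior Dirichlet(21/5, 13, 13/2, 11/2, 5/2)
obs 10: x=2 → posterior Dirichlet(21/5, 13, 15/2, 11/2, 5/2)
obs 11: x=4 → posterior Dirichlet(21/5, 13, 15/2, 11/2, 7/2)
obs 12: x=1 → posterior Dirichlet(21/5, 14, 15/2, 11/2, 7/2)
obs 13: x=4 → posterior Dirichlet(21/5, 14, 15/2, 11/2, 9/2)
obs 14: x=1 → posterior Dirichlet(21/5, 15, 15/2, 11/2, 9/2)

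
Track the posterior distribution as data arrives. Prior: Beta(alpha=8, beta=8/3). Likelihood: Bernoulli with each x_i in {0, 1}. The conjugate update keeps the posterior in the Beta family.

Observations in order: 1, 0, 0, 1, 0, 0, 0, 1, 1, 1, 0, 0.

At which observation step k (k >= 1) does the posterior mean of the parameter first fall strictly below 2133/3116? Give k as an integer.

obs 1: x=1 → posterior Beta(9, 8/3)
obs 2: x=0 → posterior Beta(9, 11/3)
obs 3: x=0 → posterior Beta(9, 14/3)
obs 4: x=1 → posterior Beta(10, 14/3)
obs 5: x=0 → posterior Beta(10, 17/3)
obs 6: x=0 → posterior Beta(10, 20/3)
obs 7: x=0 → posterior Beta(10, 23/3)
obs 8: x=1 → posterior Beta(11, 23/3)
obs 9: x=1 → posterior Beta(12, 23/3)
obs 10: x=1 → posterior Beta(13, 23/3)
obs 11: x=0 → posterior Beta(13, 26/3)
obs 12: x=0 → posterior Beta(13, 29/3)

k = 3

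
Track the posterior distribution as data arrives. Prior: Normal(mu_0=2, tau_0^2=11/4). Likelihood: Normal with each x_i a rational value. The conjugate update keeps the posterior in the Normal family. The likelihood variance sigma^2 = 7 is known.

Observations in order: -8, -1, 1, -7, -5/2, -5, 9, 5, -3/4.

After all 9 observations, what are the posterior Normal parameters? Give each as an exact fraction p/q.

obs 1: x=-8 → posterior Normal(-32/39, 77/39)
obs 2: x=-1 → posterior Normal(-43/50, 77/50)
obs 3: x=1 → posterior Normal(-32/61, 77/61)
obs 4: x=-7 → posterior Normal(-109/72, 77/72)
obs 5: x=-5/2 → posterior Normal(-273/166, 77/83)
obs 6: x=-5 → posterior Normal(-383/188, 77/94)
obs 7: x=9 → posterior Normal(-37/42, 11/15)
obs 8: x=5 → posterior Normal(-75/232, 77/116)
obs 9: x=-3/4 → posterior Normal(-183/508, 77/127)

mu_0=-183/508, tau_0^2=77/127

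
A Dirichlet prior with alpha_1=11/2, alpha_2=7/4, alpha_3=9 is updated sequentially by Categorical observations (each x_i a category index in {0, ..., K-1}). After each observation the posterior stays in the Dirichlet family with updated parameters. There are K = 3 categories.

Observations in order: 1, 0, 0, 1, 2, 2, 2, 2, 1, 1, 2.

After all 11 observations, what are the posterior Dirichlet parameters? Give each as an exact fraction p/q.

obs 1: x=1 → posterior Dirichlet(11/2, 11/4, 9)
obs 2: x=0 → posterior Dirichlet(13/2, 11/4, 9)
obs 3: x=0 → posterior Dirichlet(15/2, 11/4, 9)
obs 4: x=1 → posterior Dirichlet(15/2, 15/4, 9)
obs 5: x=2 → posterior Dirichlet(15/2, 15/4, 10)
obs 6: x=2 → posterior Dirichlet(15/2, 15/4, 11)
obs 7: x=2 → posterior Dirichlet(15/2, 15/4, 12)
obs 8: x=2 → posterior Dirichlet(15/2, 15/4, 13)
obs 9: x=1 → posterior Dirichlet(15/2, 19/4, 13)
obs 10: x=1 → posterior Dirichlet(15/2, 23/4, 13)
obs 11: x=2 → posterior Dirichlet(15/2, 23/4, 14)

alpha_1=15/2, alpha_2=23/4, alpha_3=14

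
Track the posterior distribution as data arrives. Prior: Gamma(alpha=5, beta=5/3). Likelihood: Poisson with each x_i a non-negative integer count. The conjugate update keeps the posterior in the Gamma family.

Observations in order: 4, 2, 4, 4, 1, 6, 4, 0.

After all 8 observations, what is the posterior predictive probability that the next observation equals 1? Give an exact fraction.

3350830429875380530603185820223976045060927045/22835963083295358096932575511191922182123945984

obs 1: x=4 → posterior Gamma(9, 8/3)
obs 2: x=2 → posterior Gamma(11, 11/3)
obs 3: x=4 → posterior Gamma(15, 14/3)
obs 4: x=4 → posterior Gamma(19, 17/3)
obs 5: x=1 → posterior Gamma(20, 20/3)
obs 6: x=6 → posterior Gamma(26, 23/3)
obs 7: x=4 → posterior Gamma(30, 26/3)
obs 8: x=0 → posterior Gamma(30, 29/3)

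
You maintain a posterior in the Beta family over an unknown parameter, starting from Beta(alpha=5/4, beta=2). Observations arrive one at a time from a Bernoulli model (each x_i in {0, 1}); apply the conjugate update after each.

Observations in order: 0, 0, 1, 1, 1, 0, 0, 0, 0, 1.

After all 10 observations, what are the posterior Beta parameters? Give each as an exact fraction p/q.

obs 1: x=0 → posterior Beta(5/4, 3)
obs 2: x=0 → posterior Beta(5/4, 4)
obs 3: x=1 → posterior Beta(9/4, 4)
obs 4: x=1 → posterior Beta(13/4, 4)
obs 5: x=1 → posterior Beta(17/4, 4)
obs 6: x=0 → posterior Beta(17/4, 5)
obs 7: x=0 → posterior Beta(17/4, 6)
obs 8: x=0 → posterior Beta(17/4, 7)
obs 9: x=0 → posterior Beta(17/4, 8)
obs 10: x=1 → posterior Beta(21/4, 8)

alpha=21/4, beta=8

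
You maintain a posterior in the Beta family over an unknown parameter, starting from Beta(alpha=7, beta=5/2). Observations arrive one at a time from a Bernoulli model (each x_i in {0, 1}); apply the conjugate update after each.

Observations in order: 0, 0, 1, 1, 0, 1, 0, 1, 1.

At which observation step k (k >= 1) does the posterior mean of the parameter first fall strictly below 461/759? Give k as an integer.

k = 7

obs 1: x=0 → posterior Beta(7, 7/2)
obs 2: x=0 → posterior Beta(7, 9/2)
obs 3: x=1 → posterior Beta(8, 9/2)
obs 4: x=1 → posterior Beta(9, 9/2)
obs 5: x=0 → posterior Beta(9, 11/2)
obs 6: x=1 → posterior Beta(10, 11/2)
obs 7: x=0 → posterior Beta(10, 13/2)
obs 8: x=1 → posterior Beta(11, 13/2)
obs 9: x=1 → posterior Beta(12, 13/2)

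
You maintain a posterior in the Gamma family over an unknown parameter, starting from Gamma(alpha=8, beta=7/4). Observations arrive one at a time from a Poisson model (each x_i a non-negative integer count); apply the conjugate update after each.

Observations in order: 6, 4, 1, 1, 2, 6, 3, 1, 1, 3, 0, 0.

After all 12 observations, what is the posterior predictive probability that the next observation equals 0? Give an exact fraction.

449838706595920268383246045223312879694276489317417144775390625/5632126739027588519658984775872141857619309476789431335641625841

obs 1: x=6 → posterior Gamma(14, 11/4)
obs 2: x=4 → posterior Gamma(18, 15/4)
obs 3: x=1 → posterior Gamma(19, 19/4)
obs 4: x=1 → posterior Gamma(20, 23/4)
obs 5: x=2 → posterior Gamma(22, 27/4)
obs 6: x=6 → posterior Gamma(28, 31/4)
obs 7: x=3 → posterior Gamma(31, 35/4)
obs 8: x=1 → posterior Gamma(32, 39/4)
obs 9: x=1 → posterior Gamma(33, 43/4)
obs 10: x=3 → posterior Gamma(36, 47/4)
obs 11: x=0 → posterior Gamma(36, 51/4)
obs 12: x=0 → posterior Gamma(36, 55/4)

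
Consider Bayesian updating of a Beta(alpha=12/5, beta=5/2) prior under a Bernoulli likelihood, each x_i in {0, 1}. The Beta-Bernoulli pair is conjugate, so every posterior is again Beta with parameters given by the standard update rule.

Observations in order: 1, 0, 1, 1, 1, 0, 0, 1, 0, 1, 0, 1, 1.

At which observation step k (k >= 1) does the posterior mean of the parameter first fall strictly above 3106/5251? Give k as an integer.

k = 4

obs 1: x=1 → posterior Beta(17/5, 5/2)
obs 2: x=0 → posterior Beta(17/5, 7/2)
obs 3: x=1 → posterior Beta(22/5, 7/2)
obs 4: x=1 → posterior Beta(27/5, 7/2)
obs 5: x=1 → posterior Beta(32/5, 7/2)
obs 6: x=0 → posterior Beta(32/5, 9/2)
obs 7: x=0 → posterior Beta(32/5, 11/2)
obs 8: x=1 → posterior Beta(37/5, 11/2)
obs 9: x=0 → posterior Beta(37/5, 13/2)
obs 10: x=1 → posterior Beta(42/5, 13/2)
obs 11: x=0 → posterior Beta(42/5, 15/2)
obs 12: x=1 → posterior Beta(47/5, 15/2)
obs 13: x=1 → posterior Beta(52/5, 15/2)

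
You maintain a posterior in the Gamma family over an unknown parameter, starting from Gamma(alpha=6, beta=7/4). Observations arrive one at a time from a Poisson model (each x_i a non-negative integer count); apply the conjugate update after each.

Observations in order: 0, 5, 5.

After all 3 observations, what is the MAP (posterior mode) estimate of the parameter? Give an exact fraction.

obs 1: x=0 → posterior Gamma(6, 11/4)
obs 2: x=5 → posterior Gamma(11, 15/4)
obs 3: x=5 → posterior Gamma(16, 19/4)

60/19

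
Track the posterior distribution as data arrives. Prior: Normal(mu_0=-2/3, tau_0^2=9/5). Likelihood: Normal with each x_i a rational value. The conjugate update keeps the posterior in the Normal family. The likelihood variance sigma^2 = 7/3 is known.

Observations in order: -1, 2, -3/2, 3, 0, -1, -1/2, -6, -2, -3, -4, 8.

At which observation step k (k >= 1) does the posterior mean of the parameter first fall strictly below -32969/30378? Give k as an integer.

k = 11

obs 1: x=-1 → posterior Normal(-151/186, 63/62)
obs 2: x=2 → posterior Normal(11/267, 63/89)
obs 3: x=-3/2 → posterior Normal(-221/696, 63/116)
obs 4: x=3 → posterior Normal(265/858, 63/143)
obs 5: x=0 → posterior Normal(53/204, 63/170)
obs 6: x=-1 → posterior Normal(103/1182, 63/197)
obs 7: x=-1/2 → posterior Normal(11/672, 9/32)
obs 8: x=-6 → posterior Normal(-475/753, 63/251)
obs 9: x=-2 → posterior Normal(-637/834, 63/278)
obs 10: x=-3 → posterior Normal(-176/183, 63/305)
obs 11: x=-4 → posterior Normal(-301/249, 63/332)
obs 12: x=8 → posterior Normal(-556/1077, 63/359)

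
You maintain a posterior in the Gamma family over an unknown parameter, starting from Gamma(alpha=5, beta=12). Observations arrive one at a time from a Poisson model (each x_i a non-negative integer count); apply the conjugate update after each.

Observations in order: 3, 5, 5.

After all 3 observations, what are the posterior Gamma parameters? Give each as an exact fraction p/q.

obs 1: x=3 → posterior Gamma(8, 13)
obs 2: x=5 → posterior Gamma(13, 14)
obs 3: x=5 → posterior Gamma(18, 15)

alpha=18, beta=15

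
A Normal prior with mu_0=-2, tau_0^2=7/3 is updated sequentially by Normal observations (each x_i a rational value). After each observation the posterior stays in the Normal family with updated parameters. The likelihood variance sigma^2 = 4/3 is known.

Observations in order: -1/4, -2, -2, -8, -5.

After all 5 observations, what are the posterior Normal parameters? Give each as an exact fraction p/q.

obs 1: x=-1/4 → posterior Normal(-39/44, 28/33)
obs 2: x=-2 → posterior Normal(-95/72, 14/27)
obs 3: x=-2 → posterior Normal(-151/100, 28/75)
obs 4: x=-8 → posterior Normal(-375/128, 7/24)
obs 5: x=-5 → posterior Normal(-515/156, 28/117)

mu_0=-515/156, tau_0^2=28/117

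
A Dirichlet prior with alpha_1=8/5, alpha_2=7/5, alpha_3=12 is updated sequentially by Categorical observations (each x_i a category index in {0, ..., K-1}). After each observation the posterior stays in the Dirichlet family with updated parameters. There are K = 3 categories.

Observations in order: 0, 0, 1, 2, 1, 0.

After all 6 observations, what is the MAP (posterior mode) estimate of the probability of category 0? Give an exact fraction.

obs 1: x=0 → posterior Dirichlet(13/5, 7/5, 12)
obs 2: x=0 → posterior Dirichlet(18/5, 7/5, 12)
obs 3: x=1 → posterior Dirichlet(18/5, 12/5, 12)
obs 4: x=2 → posterior Dirichlet(18/5, 12/5, 13)
obs 5: x=1 → posterior Dirichlet(18/5, 17/5, 13)
obs 6: x=0 → posterior Dirichlet(23/5, 17/5, 13)

1/5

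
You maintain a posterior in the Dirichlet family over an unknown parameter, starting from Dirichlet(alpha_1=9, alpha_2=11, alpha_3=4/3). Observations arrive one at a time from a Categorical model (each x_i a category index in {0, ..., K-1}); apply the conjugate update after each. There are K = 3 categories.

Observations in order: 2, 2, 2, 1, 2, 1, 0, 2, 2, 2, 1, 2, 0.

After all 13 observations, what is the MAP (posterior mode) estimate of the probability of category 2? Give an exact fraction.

obs 1: x=2 → posterior Dirichlet(9, 11, 7/3)
obs 2: x=2 → posterior Dirichlet(9, 11, 10/3)
obs 3: x=2 → posterior Dirichlet(9, 11, 13/3)
obs 4: x=1 → posterior Dirichlet(9, 12, 13/3)
obs 5: x=2 → posterior Dirichlet(9, 12, 16/3)
obs 6: x=1 → posterior Dirichlet(9, 13, 16/3)
obs 7: x=0 → posterior Dirichlet(10, 13, 16/3)
obs 8: x=2 → posterior Dirichlet(10, 13, 19/3)
obs 9: x=2 → posterior Dirichlet(10, 13, 22/3)
obs 10: x=2 → posterior Dirichlet(10, 13, 25/3)
obs 11: x=1 → posterior Dirichlet(10, 14, 25/3)
obs 12: x=2 → posterior Dirichlet(10, 14, 28/3)
obs 13: x=0 → posterior Dirichlet(11, 14, 28/3)

25/94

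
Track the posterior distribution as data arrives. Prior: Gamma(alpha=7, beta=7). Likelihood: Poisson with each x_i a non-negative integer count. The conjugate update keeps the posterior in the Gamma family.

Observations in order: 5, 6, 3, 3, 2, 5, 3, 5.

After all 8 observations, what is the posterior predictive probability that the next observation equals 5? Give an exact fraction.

obs 1: x=5 → posterior Gamma(12, 8)
obs 2: x=6 → posterior Gamma(18, 9)
obs 3: x=3 → posterior Gamma(21, 10)
obs 4: x=3 → posterior Gamma(24, 11)
obs 5: x=2 → posterior Gamma(26, 12)
obs 6: x=5 → posterior Gamma(31, 13)
obs 7: x=3 → posterior Gamma(34, 14)
obs 8: x=5 → posterior Gamma(39, 15)

3547921992490737936042629371513612568378448486328125/47890485652059026823698344598447161988085597568237568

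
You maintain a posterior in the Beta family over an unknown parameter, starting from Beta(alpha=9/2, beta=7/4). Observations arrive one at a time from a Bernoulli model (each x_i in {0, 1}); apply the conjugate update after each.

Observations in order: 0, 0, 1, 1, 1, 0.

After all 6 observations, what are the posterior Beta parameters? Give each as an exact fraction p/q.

alpha=15/2, beta=19/4

obs 1: x=0 → posterior Beta(9/2, 11/4)
obs 2: x=0 → posterior Beta(9/2, 15/4)
obs 3: x=1 → posterior Beta(11/2, 15/4)
obs 4: x=1 → posterior Beta(13/2, 15/4)
obs 5: x=1 → posterior Beta(15/2, 15/4)
obs 6: x=0 → posterior Beta(15/2, 19/4)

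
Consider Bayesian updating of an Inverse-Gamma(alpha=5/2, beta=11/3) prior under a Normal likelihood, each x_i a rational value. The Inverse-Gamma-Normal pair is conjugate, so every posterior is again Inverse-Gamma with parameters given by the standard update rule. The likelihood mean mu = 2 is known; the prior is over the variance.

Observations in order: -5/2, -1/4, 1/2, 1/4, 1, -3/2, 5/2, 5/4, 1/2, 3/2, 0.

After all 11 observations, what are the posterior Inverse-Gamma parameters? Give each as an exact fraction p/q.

alpha=8, beta=2809/96

obs 1: x=-5/2 → posterior Inverse-Gamma(3, 331/24)
obs 2: x=-1/4 → posterior Inverse-Gamma(7/2, 1567/96)
obs 3: x=1/2 → posterior Inverse-Gamma(4, 1675/96)
obs 4: x=1/4 → posterior Inverse-Gamma(9/2, 911/48)
obs 5: x=1 → posterior Inverse-Gamma(5, 935/48)
obs 6: x=-3/2 → posterior Inverse-Gamma(11/2, 1229/48)
obs 7: x=5/2 → posterior Inverse-Gamma(6, 1235/48)
obs 8: x=5/4 → posterior Inverse-Gamma(13/2, 2497/96)
obs 9: x=1/2 → posterior Inverse-Gamma(7, 2605/96)
obs 10: x=3/2 → posterior Inverse-Gamma(15/2, 2617/96)
obs 11: x=0 → posterior Inverse-Gamma(8, 2809/96)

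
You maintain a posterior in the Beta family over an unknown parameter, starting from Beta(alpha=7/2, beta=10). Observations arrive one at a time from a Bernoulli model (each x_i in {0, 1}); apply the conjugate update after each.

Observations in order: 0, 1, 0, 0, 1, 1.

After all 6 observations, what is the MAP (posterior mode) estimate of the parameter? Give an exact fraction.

obs 1: x=0 → posterior Beta(7/2, 11)
obs 2: x=1 → posterior Beta(9/2, 11)
obs 3: x=0 → posterior Beta(9/2, 12)
obs 4: x=0 → posterior Beta(9/2, 13)
obs 5: x=1 → posterior Beta(11/2, 13)
obs 6: x=1 → posterior Beta(13/2, 13)

11/35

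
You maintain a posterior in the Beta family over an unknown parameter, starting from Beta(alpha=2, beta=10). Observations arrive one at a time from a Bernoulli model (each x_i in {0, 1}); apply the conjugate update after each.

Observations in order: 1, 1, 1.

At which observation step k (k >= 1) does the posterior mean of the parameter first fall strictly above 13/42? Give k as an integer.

obs 1: x=1 → posterior Beta(3, 10)
obs 2: x=1 → posterior Beta(4, 10)
obs 3: x=1 → posterior Beta(5, 10)

k = 3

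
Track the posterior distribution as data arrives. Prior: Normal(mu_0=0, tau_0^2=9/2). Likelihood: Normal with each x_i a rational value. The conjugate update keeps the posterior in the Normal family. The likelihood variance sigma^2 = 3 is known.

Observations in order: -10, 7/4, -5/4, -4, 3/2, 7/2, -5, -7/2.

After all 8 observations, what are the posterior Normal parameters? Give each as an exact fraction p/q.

mu_0=-51/26, tau_0^2=9/26

obs 1: x=-10 → posterior Normal(-6, 9/5)
obs 2: x=7/4 → posterior Normal(-99/32, 9/8)
obs 3: x=-5/4 → posterior Normal(-57/22, 9/11)
obs 4: x=-4 → posterior Normal(-81/28, 9/14)
obs 5: x=3/2 → posterior Normal(-36/17, 9/17)
obs 6: x=7/2 → posterior Normal(-51/40, 9/20)
obs 7: x=-5 → posterior Normal(-81/46, 9/23)
obs 8: x=-7/2 → posterior Normal(-51/26, 9/26)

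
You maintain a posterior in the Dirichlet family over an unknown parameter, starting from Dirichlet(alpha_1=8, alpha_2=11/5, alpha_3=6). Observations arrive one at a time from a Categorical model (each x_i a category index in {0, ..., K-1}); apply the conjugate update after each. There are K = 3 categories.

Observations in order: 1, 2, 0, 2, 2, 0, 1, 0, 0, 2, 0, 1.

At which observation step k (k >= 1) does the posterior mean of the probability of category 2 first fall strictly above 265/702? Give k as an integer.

obs 1: x=1 → posterior Dirichlet(8, 16/5, 6)
obs 2: x=2 → posterior Dirichlet(8, 16/5, 7)
obs 3: x=0 → posterior Dirichlet(9, 16/5, 7)
obs 4: x=2 → posterior Dirichlet(9, 16/5, 8)
obs 5: x=2 → posterior Dirichlet(9, 16/5, 9)
obs 6: x=0 → posterior Dirichlet(10, 16/5, 9)
obs 7: x=1 → posterior Dirichlet(10, 21/5, 9)
obs 8: x=0 → posterior Dirichlet(11, 21/5, 9)
obs 9: x=0 → posterior Dirichlet(12, 21/5, 9)
obs 10: x=2 → posterior Dirichlet(12, 21/5, 10)
obs 11: x=0 → posterior Dirichlet(13, 21/5, 10)
obs 12: x=1 → posterior Dirichlet(13, 26/5, 10)

k = 2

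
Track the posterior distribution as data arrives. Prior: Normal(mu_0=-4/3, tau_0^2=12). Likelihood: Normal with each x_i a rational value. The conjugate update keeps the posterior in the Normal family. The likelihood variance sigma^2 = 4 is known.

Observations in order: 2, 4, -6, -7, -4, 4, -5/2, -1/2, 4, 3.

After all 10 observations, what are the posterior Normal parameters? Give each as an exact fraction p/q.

mu_0=-1/3, tau_0^2=12/31

obs 1: x=2 → posterior Normal(7/6, 3)
obs 2: x=4 → posterior Normal(50/21, 12/7)
obs 3: x=-6 → posterior Normal(-2/15, 6/5)
obs 4: x=-7 → posterior Normal(-67/39, 12/13)
obs 5: x=-4 → posterior Normal(-103/48, 3/4)
obs 6: x=4 → posterior Normal(-67/57, 12/19)
obs 7: x=-5/2 → posterior Normal(-179/132, 6/11)
obs 8: x=-1/2 → posterior Normal(-94/75, 12/25)
obs 9: x=4 → posterior Normal(-29/42, 3/7)
obs 10: x=3 → posterior Normal(-1/3, 12/31)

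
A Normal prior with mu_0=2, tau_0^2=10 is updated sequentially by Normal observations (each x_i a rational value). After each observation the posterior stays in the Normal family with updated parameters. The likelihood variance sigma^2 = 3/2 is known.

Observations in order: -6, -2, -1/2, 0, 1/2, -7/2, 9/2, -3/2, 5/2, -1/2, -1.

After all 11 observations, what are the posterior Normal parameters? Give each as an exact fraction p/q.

mu_0=-144/223, tau_0^2=30/223

obs 1: x=-6 → posterior Normal(-114/23, 30/23)
obs 2: x=-2 → posterior Normal(-154/43, 30/43)
obs 3: x=-1/2 → posterior Normal(-164/63, 10/21)
obs 4: x=0 → posterior Normal(-164/83, 30/83)
obs 5: x=1/2 → posterior Normal(-154/103, 30/103)
obs 6: x=-7/2 → posterior Normal(-224/123, 10/41)
obs 7: x=9/2 → posterior Normal(-134/143, 30/143)
obs 8: x=-3/2 → posterior Normal(-164/163, 30/163)
obs 9: x=5/2 → posterior Normal(-38/61, 10/61)
obs 10: x=-1/2 → posterior Normal(-124/203, 30/203)
obs 11: x=-1 → posterior Normal(-144/223, 30/223)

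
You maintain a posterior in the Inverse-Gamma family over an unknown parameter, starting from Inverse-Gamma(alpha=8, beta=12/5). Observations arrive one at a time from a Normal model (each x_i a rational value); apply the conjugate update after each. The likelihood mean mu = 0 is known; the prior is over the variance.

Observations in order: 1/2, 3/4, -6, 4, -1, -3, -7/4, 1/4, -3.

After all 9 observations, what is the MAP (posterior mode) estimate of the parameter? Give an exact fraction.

obs 1: x=1/2 → posterior Inverse-Gamma(17/2, 101/40)
obs 2: x=3/4 → posterior Inverse-Gamma(9, 449/160)
obs 3: x=-6 → posterior Inverse-Gamma(19/2, 3329/160)
obs 4: x=4 → posterior Inverse-Gamma(10, 4609/160)
obs 5: x=-1 → posterior Inverse-Gamma(21/2, 4689/160)
obs 6: x=-3 → posterior Inverse-Gamma(11, 5409/160)
obs 7: x=-7/4 → posterior Inverse-Gamma(23/2, 2827/80)
obs 8: x=1/4 → posterior Inverse-Gamma(12, 5659/160)
obs 9: x=-3 → posterior Inverse-Gamma(25/2, 6379/160)

6379/2160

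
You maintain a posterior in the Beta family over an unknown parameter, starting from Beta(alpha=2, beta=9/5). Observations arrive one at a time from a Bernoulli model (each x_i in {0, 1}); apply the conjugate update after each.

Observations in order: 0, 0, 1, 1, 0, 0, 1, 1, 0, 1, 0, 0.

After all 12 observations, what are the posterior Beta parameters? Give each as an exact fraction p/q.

alpha=7, beta=44/5

obs 1: x=0 → posterior Beta(2, 14/5)
obs 2: x=0 → posterior Beta(2, 19/5)
obs 3: x=1 → posterior Beta(3, 19/5)
obs 4: x=1 → posterior Beta(4, 19/5)
obs 5: x=0 → posterior Beta(4, 24/5)
obs 6: x=0 → posterior Beta(4, 29/5)
obs 7: x=1 → posterior Beta(5, 29/5)
obs 8: x=1 → posterior Beta(6, 29/5)
obs 9: x=0 → posterior Beta(6, 34/5)
obs 10: x=1 → posterior Beta(7, 34/5)
obs 11: x=0 → posterior Beta(7, 39/5)
obs 12: x=0 → posterior Beta(7, 44/5)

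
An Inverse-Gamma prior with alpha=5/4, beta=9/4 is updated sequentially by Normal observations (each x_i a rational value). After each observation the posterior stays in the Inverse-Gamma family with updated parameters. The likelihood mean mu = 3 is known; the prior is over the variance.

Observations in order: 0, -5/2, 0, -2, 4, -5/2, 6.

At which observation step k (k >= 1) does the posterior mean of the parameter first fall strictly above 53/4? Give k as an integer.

k = 2

obs 1: x=0 → posterior Inverse-Gamma(7/4, 27/4)
obs 2: x=-5/2 → posterior Inverse-Gamma(9/4, 175/8)
obs 3: x=0 → posterior Inverse-Gamma(11/4, 211/8)
obs 4: x=-2 → posterior Inverse-Gamma(13/4, 311/8)
obs 5: x=4 → posterior Inverse-Gamma(15/4, 315/8)
obs 6: x=-5/2 → posterior Inverse-Gamma(17/4, 109/2)
obs 7: x=6 → posterior Inverse-Gamma(19/4, 59)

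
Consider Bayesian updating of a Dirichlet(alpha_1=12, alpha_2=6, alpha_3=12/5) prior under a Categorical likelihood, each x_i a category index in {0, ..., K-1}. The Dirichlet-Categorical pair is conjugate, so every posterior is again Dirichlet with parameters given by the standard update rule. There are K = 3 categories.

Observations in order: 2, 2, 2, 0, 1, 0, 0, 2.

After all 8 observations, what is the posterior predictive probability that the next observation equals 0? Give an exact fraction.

75/142

obs 1: x=2 → posterior Dirichlet(12, 6, 17/5)
obs 2: x=2 → posterior Dirichlet(12, 6, 22/5)
obs 3: x=2 → posterior Dirichlet(12, 6, 27/5)
obs 4: x=0 → posterior Dirichlet(13, 6, 27/5)
obs 5: x=1 → posterior Dirichlet(13, 7, 27/5)
obs 6: x=0 → posterior Dirichlet(14, 7, 27/5)
obs 7: x=0 → posterior Dirichlet(15, 7, 27/5)
obs 8: x=2 → posterior Dirichlet(15, 7, 32/5)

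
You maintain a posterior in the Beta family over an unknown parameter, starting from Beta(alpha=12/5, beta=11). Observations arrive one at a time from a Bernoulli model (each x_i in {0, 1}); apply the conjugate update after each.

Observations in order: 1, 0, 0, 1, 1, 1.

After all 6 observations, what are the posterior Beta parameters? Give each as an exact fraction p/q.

obs 1: x=1 → posterior Beta(17/5, 11)
obs 2: x=0 → posterior Beta(17/5, 12)
obs 3: x=0 → posterior Beta(17/5, 13)
obs 4: x=1 → posterior Beta(22/5, 13)
obs 5: x=1 → posterior Beta(27/5, 13)
obs 6: x=1 → posterior Beta(32/5, 13)

alpha=32/5, beta=13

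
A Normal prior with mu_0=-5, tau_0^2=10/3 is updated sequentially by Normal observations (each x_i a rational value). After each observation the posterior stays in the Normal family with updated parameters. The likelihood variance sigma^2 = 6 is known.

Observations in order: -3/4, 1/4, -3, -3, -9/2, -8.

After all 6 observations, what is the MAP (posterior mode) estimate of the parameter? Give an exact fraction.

-140/39

obs 1: x=-3/4 → posterior Normal(-195/56, 15/7)
obs 2: x=1/4 → posterior Normal(-5/2, 30/19)
obs 3: x=-3 → posterior Normal(-125/48, 5/4)
obs 4: x=-3 → posterior Normal(-155/58, 30/29)
obs 5: x=-9/2 → posterior Normal(-50/17, 15/17)
obs 6: x=-8 → posterior Normal(-140/39, 10/13)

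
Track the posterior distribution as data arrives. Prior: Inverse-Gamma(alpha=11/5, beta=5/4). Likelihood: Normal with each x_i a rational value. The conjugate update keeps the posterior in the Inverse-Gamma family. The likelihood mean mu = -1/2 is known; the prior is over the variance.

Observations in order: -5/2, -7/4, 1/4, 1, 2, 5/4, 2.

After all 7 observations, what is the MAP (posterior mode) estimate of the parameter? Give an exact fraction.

obs 1: x=-5/2 → posterior Inverse-Gamma(27/10, 13/4)
obs 2: x=-7/4 → posterior Inverse-Gamma(16/5, 129/32)
obs 3: x=1/4 → posterior Inverse-Gamma(37/10, 69/16)
obs 4: x=1 → posterior Inverse-Gamma(21/5, 87/16)
obs 5: x=2 → posterior Inverse-Gamma(47/10, 137/16)
obs 6: x=5/4 → posterior Inverse-Gamma(26/5, 323/32)
obs 7: x=2 → posterior Inverse-Gamma(57/10, 423/32)

2115/1072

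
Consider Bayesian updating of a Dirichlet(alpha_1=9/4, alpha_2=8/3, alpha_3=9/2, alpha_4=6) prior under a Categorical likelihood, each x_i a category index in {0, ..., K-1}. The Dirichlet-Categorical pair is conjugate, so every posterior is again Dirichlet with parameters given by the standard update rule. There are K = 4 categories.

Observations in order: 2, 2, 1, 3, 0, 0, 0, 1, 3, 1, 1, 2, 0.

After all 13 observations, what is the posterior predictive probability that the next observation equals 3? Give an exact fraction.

96/341

obs 1: x=2 → posterior Dirichlet(9/4, 8/3, 11/2, 6)
obs 2: x=2 → posterior Dirichlet(9/4, 8/3, 13/2, 6)
obs 3: x=1 → posterior Dirichlet(9/4, 11/3, 13/2, 6)
obs 4: x=3 → posterior Dirichlet(9/4, 11/3, 13/2, 7)
obs 5: x=0 → posterior Dirichlet(13/4, 11/3, 13/2, 7)
obs 6: x=0 → posterior Dirichlet(17/4, 11/3, 13/2, 7)
obs 7: x=0 → posterior Dirichlet(21/4, 11/3, 13/2, 7)
obs 8: x=1 → posterior Dirichlet(21/4, 14/3, 13/2, 7)
obs 9: x=3 → posterior Dirichlet(21/4, 14/3, 13/2, 8)
obs 10: x=1 → posterior Dirichlet(21/4, 17/3, 13/2, 8)
obs 11: x=1 → posterior Dirichlet(21/4, 20/3, 13/2, 8)
obs 12: x=2 → posterior Dirichlet(21/4, 20/3, 15/2, 8)
obs 13: x=0 → posterior Dirichlet(25/4, 20/3, 15/2, 8)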